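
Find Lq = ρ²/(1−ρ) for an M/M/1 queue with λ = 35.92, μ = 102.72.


ρ = 35.92/102.72 = 0.3497
Lq = ρ²/(1−ρ) = 0.1223/0.6503 = 0.1880

Final: 0.1880


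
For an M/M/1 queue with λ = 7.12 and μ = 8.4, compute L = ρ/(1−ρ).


ρ = λ/μ = 7.12/8.4 = 0.8476
L = ρ/(1−ρ) = 0.8476/(1 − 0.8476) = 0.8476/0.1524 = 5.5625

Final: 5.5625


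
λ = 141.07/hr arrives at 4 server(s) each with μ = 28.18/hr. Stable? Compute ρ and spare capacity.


Total capacity cμ = 4·28.18 = 112.72/hr
ρ = λ/(cμ) = 141.07/112.72 = 1.2515
Stable ⇔ ρ < 1: NO
Spare capacity = cμ − λ = 112.72 − 141.07 = -28.35/hr

Final: ρ = 1.2515; unstable; margin = -28.35/hr


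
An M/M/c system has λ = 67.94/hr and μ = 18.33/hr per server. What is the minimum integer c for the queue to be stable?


Stability requires cμ > λ ⇔ c > λ/μ.
λ/μ = 67.94/18.33 = 3.7065
Minimum integer c = ⌊3.7065⌋ + 1 = 4
Check: 4·18.33 = 73.32 > 67.94, while 3·18.33 = 54.99 ≤ 67.94

Final: 4 servers


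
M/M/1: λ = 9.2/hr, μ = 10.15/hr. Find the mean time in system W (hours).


W = 1/(μ−λ) = 1/(10.15 − 9.2) = 1/0.9500 = 1.0526 hr

Final: 1.0526 hr


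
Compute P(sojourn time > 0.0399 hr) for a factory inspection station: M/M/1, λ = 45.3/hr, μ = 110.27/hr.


W ~ Exponential(μ−λ) for M/M/1.
μ − λ = 110.27 − 45.3 = 64.9700
P(W > t) = e^{−(μ−λ)t} = e^{−2.5923} = 0.074847

Final: 0.074847


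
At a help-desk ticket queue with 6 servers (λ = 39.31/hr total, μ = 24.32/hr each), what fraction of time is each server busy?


ρ = λ/(cμ) = 39.31/(6·24.32) = 39.31/145.92 = 0.2694

Final: 0.2694


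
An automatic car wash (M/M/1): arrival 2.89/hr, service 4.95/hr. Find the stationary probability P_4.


ρ = 2.89/4.95 = 0.5838
P_n = (1−ρ)·ρ^n = (1 − 0.5838)·0.5838^4 = 0.4162·0.116190 = 0.048354

Final: 0.048354


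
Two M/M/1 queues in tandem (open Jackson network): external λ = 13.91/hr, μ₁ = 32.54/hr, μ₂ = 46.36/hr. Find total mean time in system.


Each node sees arrival rate λ = 13.91/hr (tandem ⇒ throughput preserved).
W₁ = 1/(μ₁−λ) = 1/(32.54−13.91) = 0.05368 hr
W₂ = 1/(μ₂−λ) = 1/(46.36−13.91) = 0.03082 hr
W_total = W₁ + W₂ = 0.05368 + 0.03082 = 0.08449 hr

Final: 0.08449 hr


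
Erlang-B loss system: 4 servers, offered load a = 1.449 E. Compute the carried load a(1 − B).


B(4,1.449) = 0.043843 (Erlang-B)
Carried load = a(1 − B) = 1.449·(1 − 0.043843) = 1.449·0.956157 = 1.3855 E

Final: 1.3855 Erlangs


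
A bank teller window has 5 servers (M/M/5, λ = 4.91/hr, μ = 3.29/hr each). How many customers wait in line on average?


a = λ/μ = 1.4924; ρ = a/5 = 0.2985
P₀ = 0.224484
Lq = P₀·a^c·ρ / (c!·(1−ρ)²) = 0.224484·7.40334·0.2985/(120·0.49213)
= 0.008400

Final: 0.008400


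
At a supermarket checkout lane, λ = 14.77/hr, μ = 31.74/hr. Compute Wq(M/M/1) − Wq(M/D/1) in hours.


ρ = 14.77/31.74 = 0.4653
Wq(M/M/1) = ρ/(μ−λ) = 0.4653/16.97 = 0.02742 hr
Wq(M/D/1) = ρ/(2(μ−λ)) = 0.01371 hr
Savings = 0.02742 − 0.01371 = 0.01371 hr

Final: 0.01371 hr


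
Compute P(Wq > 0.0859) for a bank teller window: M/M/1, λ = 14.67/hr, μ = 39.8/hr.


ρ = 14.67/39.8 = 0.3686
P(Wq > t) = ρ·e^{−(μ−λ)t} = 0.3686·e^{−2.1587}
= 0.3686·0.115479 = 0.042565

Final: 0.042565


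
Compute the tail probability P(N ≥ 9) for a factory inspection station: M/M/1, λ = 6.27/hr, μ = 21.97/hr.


ρ = 6.27/21.97 = 0.2854
P(N ≥ n) = ρ^n = 0.2854^9 = 0.00001256

Final: 0.00001256


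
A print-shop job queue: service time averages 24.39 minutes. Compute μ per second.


μ = 1/(service time) in consistent units.
1 second = 0.0166667 min, so μ = 0.0166667/24.39 = 0.0006833 per second

Final: 0.0006833 /sec


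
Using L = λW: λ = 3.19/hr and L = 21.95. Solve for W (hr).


W = L/λ = 21.95/3.19 = 6.8809 hr

Final: 6.8809 hr


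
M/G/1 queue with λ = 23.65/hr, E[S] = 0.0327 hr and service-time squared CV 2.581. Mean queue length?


ρ = λ·E[S] = 23.65·0.0327 = 0.7734
Lq = ρ²(1+C_s²)/(2(1−ρ)) = 0.5981·(1+2.581)/(2·0.2266)
= 0.5981·3.5810/0.4533 = 4.72483

Final: 4.72483


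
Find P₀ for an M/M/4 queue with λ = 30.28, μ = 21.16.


a = λ/μ = 30.28/21.16 = 1.4310; ρ = a/c = 0.3578
Σ_{k=0}^{3} a^k/k! (terms k=0..3) = 1.00000 + 1.43100 + 1.02388 + 0.48839 = 3.94328
Tail: a^4/(4!(1−ρ)) = 4.19335/(24·0.6422) = 0.27205
P₀ = 1/(3.94328 + 0.27205) = 1/4.21533 = 0.237230

Final: 0.237230


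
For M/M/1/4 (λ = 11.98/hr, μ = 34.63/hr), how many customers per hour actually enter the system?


ρ = 0.3459; P_K = (1−ρ)ρ^4/(1−ρ^5) = 0.009414
λ_eff = λ(1 − P_K) = 11.98·(1 − 0.009414) = 11.98·0.990586 = 11.8672 /hr

Final: 11.8672 /hr


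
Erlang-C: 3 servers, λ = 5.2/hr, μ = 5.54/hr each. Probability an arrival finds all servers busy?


a = λ/μ = 0.9386; ρ = a/3 = 0.3129
P₀ = 0.387639 (from M/M/c formula)
C(c,a) = [a^c/(c!(1−ρ))]·P₀ = [0.82695/(6·0.6871)]·0.387639
= 0.20058·0.387639 = 0.077754

Final: 0.077754


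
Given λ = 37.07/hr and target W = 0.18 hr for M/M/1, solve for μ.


W = 1/(μ−λ) ⇒ μ − λ = 1/W = 1/0.18 = 5.5556
μ = λ + 1/W = 37.07 + 5.5556 = 42.6256 per hr

Final: 42.6256 /hr


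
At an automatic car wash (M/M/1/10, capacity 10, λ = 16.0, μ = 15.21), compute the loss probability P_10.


ρ = λ/μ = 16.0/15.21 = 1.0519
P_K = (1−ρ)ρ^K/(1−ρ^(K+1)) = (-0.05194·1.659234)/(1 − 1.745414)
= -0.086180/-0.745414 = 0.115613

Final: 0.115613


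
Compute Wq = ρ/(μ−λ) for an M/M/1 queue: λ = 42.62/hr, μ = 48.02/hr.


ρ = 42.62/48.02 = 0.8875
Wq = ρ/(μ−λ) = 0.8875/(48.02 − 42.62) = 0.8875/5.40 = 0.1644 hr

Final: 0.1644 hr


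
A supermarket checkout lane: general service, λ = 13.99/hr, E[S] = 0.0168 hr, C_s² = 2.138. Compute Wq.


ρ = λ·E[S] = 13.99·0.0168 = 0.2350
E[S²] = E[S]²(1+C_s²) = 0.0168²·(1+2.138) = 0.0008857
Wq = λ·E[S²]/(2(1−ρ)) = 13.99·0.0008857/(2·0.7650) = 0.008099 hr

Final: 0.008099 hr


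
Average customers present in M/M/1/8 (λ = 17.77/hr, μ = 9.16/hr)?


ρ = 17.77/9.16 = 1.9400
L = ρ[1 − (K+1)ρ^K + Kρ^(K+1)] / [(1−ρ)(1−ρ^(K+1))]
Numerator: 1.9400·(1 − 9·200.602173 + 8·389.159456) = 2539.123656
Denominator: (-0.9400)·(-388.159456) = 364.852938
L = 2539.123656/364.852938 = 6.9593

Final: 6.9593


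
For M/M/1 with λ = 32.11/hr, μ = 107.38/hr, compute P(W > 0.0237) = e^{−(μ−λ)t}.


W ~ Exponential(μ−λ) for M/M/1.
μ − λ = 107.38 − 32.11 = 75.2700
P(W > t) = e^{−(μ−λ)t} = e^{−1.7839} = 0.167982

Final: 0.167982


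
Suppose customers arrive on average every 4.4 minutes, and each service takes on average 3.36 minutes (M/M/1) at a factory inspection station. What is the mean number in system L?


λ = 60/4.4 = 13.6364 /hr
μ = 60/3.36 = 17.8571 /hr
ρ = λ/μ = 13.6364/17.8571 = 0.7636
L = ρ/(1−ρ) = 0.7636/0.2364 = 3.2308

Final: 3.2308


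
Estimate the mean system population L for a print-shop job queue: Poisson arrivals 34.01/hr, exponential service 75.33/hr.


ρ = λ/μ = 34.01/75.33 = 0.4515
L = ρ/(1−ρ) = 0.4515/(1 − 0.4515) = 0.4515/0.5485 = 0.8231

Final: 0.8231


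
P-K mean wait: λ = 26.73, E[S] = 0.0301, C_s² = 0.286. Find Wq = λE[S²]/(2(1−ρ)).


ρ = λ·E[S] = 26.73·0.0301 = 0.8046
E[S²] = E[S]²(1+C_s²) = 0.0301²·(1+0.286) = 0.001165
Wq = λ·E[S²]/(2(1−ρ)) = 26.73·0.001165/(2·0.1954) = 0.07968 hr

Final: 0.07968 hr


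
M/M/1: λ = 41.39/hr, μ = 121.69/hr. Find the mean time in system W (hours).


W = 1/(μ−λ) = 1/(121.69 − 41.39) = 1/80.30 = 0.01245 hr

Final: 0.01245 hr


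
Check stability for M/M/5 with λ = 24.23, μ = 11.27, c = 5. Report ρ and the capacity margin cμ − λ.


Total capacity cμ = 5·11.27 = 56.35/hr
ρ = λ/(cμ) = 24.23/56.35 = 0.4300
Stable ⇔ ρ < 1: YES
Spare capacity = cμ − λ = 56.35 − 24.23 = 32.12/hr

Final: ρ = 0.4300; stable; margin = 32.12/hr


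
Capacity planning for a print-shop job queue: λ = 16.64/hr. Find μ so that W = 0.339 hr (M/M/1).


W = 1/(μ−λ) ⇒ μ − λ = 1/W = 1/0.339 = 2.9499
μ = λ + 1/W = 16.64 + 2.9499 = 19.5899 per hr

Final: 19.5899 /hr


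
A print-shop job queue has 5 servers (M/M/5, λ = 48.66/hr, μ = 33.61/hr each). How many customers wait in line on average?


a = λ/μ = 1.4478; ρ = a/5 = 0.2896
P₀ = 0.234782
Lq = P₀·a^c·ρ / (c!·(1−ρ)²) = 0.234782·6.36089·0.2896/(120·0.50473)
= 0.007140

Final: 0.007140


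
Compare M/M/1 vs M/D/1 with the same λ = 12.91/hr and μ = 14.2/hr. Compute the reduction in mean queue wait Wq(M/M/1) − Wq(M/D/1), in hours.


ρ = 12.91/14.2 = 0.9092
Wq(M/M/1) = ρ/(μ−λ) = 0.9092/1.29 = 0.70477 hr
Wq(M/D/1) = ρ/(2(μ−λ)) = 0.35239 hr
Savings = 0.70477 − 0.35239 = 0.35239 hr

Final: 0.35239 hr


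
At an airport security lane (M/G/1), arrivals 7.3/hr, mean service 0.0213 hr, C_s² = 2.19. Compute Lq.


ρ = λ·E[S] = 7.3·0.0213 = 0.1555
Lq = ρ²(1+C_s²)/(2(1−ρ)) = 0.02418·(1+2.19)/(2·0.8445)
= 0.02418·3.1900/1.6890 = 0.04566

Final: 0.04566


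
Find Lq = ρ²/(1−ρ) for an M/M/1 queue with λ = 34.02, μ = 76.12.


ρ = 34.02/76.12 = 0.4469
Lq = ρ²/(1−ρ) = 0.1997/0.5531 = 0.3612

Final: 0.3612


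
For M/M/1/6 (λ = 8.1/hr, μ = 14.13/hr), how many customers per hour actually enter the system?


ρ = 0.5732; P_K = (1−ρ)ρ^6/(1−ρ^7) = 0.015458
λ_eff = λ(1 − P_K) = 8.1·(1 − 0.015458) = 8.1·0.984542 = 7.9748 /hr

Final: 7.9748 /hr


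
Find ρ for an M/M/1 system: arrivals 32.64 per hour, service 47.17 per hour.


ρ = λ/μ = 32.64/47.17 = 0.6920

Final: 0.6920


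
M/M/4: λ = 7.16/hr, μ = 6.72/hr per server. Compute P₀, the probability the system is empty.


a = λ/μ = 7.16/6.72 = 1.0655; ρ = a/c = 0.2664
Σ_{k=0}^{3} a^k/k! (terms k=0..3) = 1.00000 + 1.06548 + 0.56762 + 0.20160 = 2.83469
Tail: a^4/(4!(1−ρ)) = 1.28877/(24·0.7336) = 0.07320
P₀ = 1/(2.83469 + 0.07320) = 1/2.90789 = 0.343892

Final: 0.343892


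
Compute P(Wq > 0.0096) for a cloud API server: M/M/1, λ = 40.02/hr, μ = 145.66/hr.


ρ = 40.02/145.66 = 0.2747
P(Wq > t) = ρ·e^{−(μ−λ)t} = 0.2747·e^{−1.0141}
= 0.2747·0.362713 = 0.099655

Final: 0.099655


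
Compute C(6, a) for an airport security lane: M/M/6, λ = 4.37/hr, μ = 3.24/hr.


a = λ/μ = 1.3488; ρ = a/6 = 0.2248
P₀ = 0.259527 (from M/M/c formula)
C(c,a) = [a^c/(c!(1−ρ))]·P₀ = [6.02031/(720·0.7752)]·0.259527
= 0.01079·0.259527 = 0.002799

Final: 0.002799


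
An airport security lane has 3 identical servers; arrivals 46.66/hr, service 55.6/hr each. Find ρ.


ρ = λ/(cμ) = 46.66/(3·55.6) = 46.66/166.80 = 0.2797

Final: 0.2797


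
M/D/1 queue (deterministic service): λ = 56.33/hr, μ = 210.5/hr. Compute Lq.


ρ = 56.33/210.5 = 0.2676
M/D/1: Lq = ρ²/(2(1−ρ)) = 0.07161/(2·0.7324) = 0.04889

Final: 0.04889


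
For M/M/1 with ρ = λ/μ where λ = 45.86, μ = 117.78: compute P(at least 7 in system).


ρ = 45.86/117.78 = 0.3894
P(N ≥ n) = ρ^n = 0.3894^7 = 0.001357

Final: 0.001357


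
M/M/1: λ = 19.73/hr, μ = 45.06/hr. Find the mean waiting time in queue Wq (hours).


ρ = 19.73/45.06 = 0.4379
Wq = ρ/(μ−λ) = 0.4379/(45.06 − 19.73) = 0.4379/25.33 = 0.01729 hr

Final: 0.01729 hr


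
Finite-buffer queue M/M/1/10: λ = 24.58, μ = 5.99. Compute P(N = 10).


ρ = λ/μ = 24.58/5.99 = 4.1035
P_K = (1−ρ)ρ^K/(1−ρ^(K+1)) = (-3.1035·1353787.692726)/(1 − 5555275.707380)
= -4201488.014654/-5555274.707380 = 0.756306

Final: 0.756306


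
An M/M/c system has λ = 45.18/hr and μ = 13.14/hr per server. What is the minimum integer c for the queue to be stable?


Stability requires cμ > λ ⇔ c > λ/μ.
λ/μ = 45.18/13.14 = 3.4384
Minimum integer c = ⌊3.4384⌋ + 1 = 4
Check: 4·13.14 = 52.56 > 45.18, while 3·13.14 = 39.42 ≤ 45.18

Final: 4 servers


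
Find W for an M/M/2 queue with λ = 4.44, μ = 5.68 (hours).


a = 0.7817; ρ = 0.3908; P₀ = 0.437975
Lq = P₀·a^c·ρ/(c!(1−ρ)²) = 0.14094
Wq = Lq/λ = 0.14094/4.44 = 0.03174 hr
W = Wq + 1/μ = 0.03174 + 0.17606 = 0.20780 hr

Final: 0.20780 hr


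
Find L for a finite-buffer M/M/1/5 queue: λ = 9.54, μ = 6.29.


ρ = 9.54/6.29 = 1.5167
L = ρ[1 − (K+1)ρ^K + Kρ^(K+1)] / [(1−ρ)(1−ρ^(K+1))]
Numerator: 1.5167·(1 − 6·8.025806 + 5·12.172685) = 20.791723
Denominator: (-0.5167)·(-11.172685) = 5.772850
L = 20.791723/5.772850 = 3.6016

Final: 3.6016


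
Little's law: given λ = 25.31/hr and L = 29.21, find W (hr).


W = L/λ = 29.21/25.31 = 1.1541 hr

Final: 1.1541 hr


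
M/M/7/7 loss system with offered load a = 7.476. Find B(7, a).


B(c,a) = (a^c/c!) / Σ_{k=0}^{c} a^k/k!
a^7/7! = 258.973015
Σ terms (k=0..7): 1.00000 + 7.47600 + 27.94529 + 69.63966 + 130.15652 + 194.61003 + 242.48410 + 258.97301 = 932.284606
B = 258.973015/932.284606 = 0.277783

Final: 0.277783


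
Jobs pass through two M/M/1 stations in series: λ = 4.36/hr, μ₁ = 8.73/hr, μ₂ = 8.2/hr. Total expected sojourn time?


Each node sees arrival rate λ = 4.36/hr (tandem ⇒ throughput preserved).
W₁ = 1/(μ₁−λ) = 1/(8.73−4.36) = 0.22883 hr
W₂ = 1/(μ₂−λ) = 1/(8.2−4.36) = 0.26042 hr
W_total = W₁ + W₂ = 0.22883 + 0.26042 = 0.48925 hr

Final: 0.48925 hr


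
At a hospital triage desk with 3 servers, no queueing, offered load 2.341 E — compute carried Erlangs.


B(3,2.341) = 0.260145 (Erlang-B)
Carried load = a(1 − B) = 2.341·(1 − 0.260145) = 2.341·0.739855 = 1.7320 E

Final: 1.7320 Erlangs


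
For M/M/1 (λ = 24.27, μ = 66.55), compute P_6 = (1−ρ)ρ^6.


ρ = 24.27/66.55 = 0.3647
P_n = (1−ρ)·ρ^n = (1 − 0.3647)·0.3647^6 = 0.6353·0.002353 = 0.001495

Final: 0.001495


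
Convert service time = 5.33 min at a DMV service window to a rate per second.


μ = 1/(service time) in consistent units.
1 second = 0.0166667 min, so μ = 0.0166667/5.33 = 0.003127 per second

Final: 0.003127 /sec


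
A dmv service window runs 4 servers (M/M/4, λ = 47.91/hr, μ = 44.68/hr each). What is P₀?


a = λ/μ = 47.91/44.68 = 1.0723; ρ = a/c = 0.2681
Σ_{k=0}^{3} a^k/k! (terms k=0..3) = 1.00000 + 1.07229 + 0.57490 + 0.20549 = 2.85269
Tail: a^4/(4!(1−ρ)) = 1.32206/(24·0.7319) = 0.07526
P₀ = 1/(2.85269 + 0.07526) = 1/2.92795 = 0.341536

Final: 0.341536


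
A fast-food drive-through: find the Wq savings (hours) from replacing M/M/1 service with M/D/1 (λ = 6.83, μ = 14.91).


ρ = 6.83/14.91 = 0.4581
Wq(M/M/1) = ρ/(μ−λ) = 0.4581/8.08 = 0.05669 hr
Wq(M/D/1) = ρ/(2(μ−λ)) = 0.02835 hr
Savings = 0.05669 − 0.02835 = 0.02835 hr

Final: 0.02835 hr


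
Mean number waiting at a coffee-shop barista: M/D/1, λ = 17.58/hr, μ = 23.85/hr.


ρ = 17.58/23.85 = 0.7371
M/D/1: Lq = ρ²/(2(1−ρ)) = 0.5433/(2·0.2629) = 1.03336

Final: 1.03336


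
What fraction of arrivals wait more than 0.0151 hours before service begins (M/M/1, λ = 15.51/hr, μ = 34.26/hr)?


ρ = 15.51/34.26 = 0.4527
P(Wq > t) = ρ·e^{−(μ−λ)t} = 0.4527·e^{−0.2831}
= 0.4527·0.753426 = 0.341087

Final: 0.341087


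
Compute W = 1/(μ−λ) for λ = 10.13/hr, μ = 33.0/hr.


W = 1/(μ−λ) = 1/(33.0 − 10.13) = 1/22.87 = 0.04373 hr

Final: 0.04373 hr


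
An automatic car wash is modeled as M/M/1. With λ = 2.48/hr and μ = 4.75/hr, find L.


ρ = λ/μ = 2.48/4.75 = 0.5221
L = ρ/(1−ρ) = 0.5221/(1 − 0.5221) = 0.5221/0.4779 = 1.0925

Final: 1.0925


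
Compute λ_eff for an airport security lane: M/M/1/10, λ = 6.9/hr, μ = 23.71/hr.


ρ = 0.2910; P_K = (1−ρ)ρ^10/(1−ρ^11) = 0.000003089
λ_eff = λ(1 − P_K) = 6.9·(1 − 0.000003089) = 6.9·0.999997 = 6.9000 /hr

Final: 6.9000 /hr


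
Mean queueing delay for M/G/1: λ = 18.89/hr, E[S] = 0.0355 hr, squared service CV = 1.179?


ρ = λ·E[S] = 18.89·0.0355 = 0.6706
E[S²] = E[S]²(1+C_s²) = 0.0355²·(1+1.179) = 0.002746
Wq = λ·E[S²]/(2(1−ρ)) = 18.89·0.002746/(2·0.3294) = 0.07874 hr

Final: 0.07874 hr


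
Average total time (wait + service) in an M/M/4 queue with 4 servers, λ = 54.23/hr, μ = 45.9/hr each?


a = 1.1815; ρ = 0.2954; P₀ = 0.305855
Lq = P₀·a^c·ρ/(c!(1−ρ)²) = 0.01477
Wq = Lq/λ = 0.01477/54.23 = 0.0002724 hr
W = Wq + 1/μ = 0.0002724 + 0.02179 = 0.02206 hr

Final: 0.02206 hr


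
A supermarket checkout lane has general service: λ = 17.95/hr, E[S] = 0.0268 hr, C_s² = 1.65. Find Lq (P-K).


ρ = λ·E[S] = 17.95·0.0268 = 0.4811
Lq = ρ²(1+C_s²)/(2(1−ρ)) = 0.2314·(1+1.65)/(2·0.5189)
= 0.2314·2.6500/1.0379 = 0.59088

Final: 0.59088


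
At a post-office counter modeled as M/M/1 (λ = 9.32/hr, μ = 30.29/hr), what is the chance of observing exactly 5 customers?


ρ = 9.32/30.29 = 0.3077
P_n = (1−ρ)·ρ^n = (1 − 0.3077)·0.3077^5 = 0.6923·0.002758 = 0.001909

Final: 0.001909


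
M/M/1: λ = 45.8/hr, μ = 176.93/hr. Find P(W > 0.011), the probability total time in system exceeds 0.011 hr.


W ~ Exponential(μ−λ) for M/M/1.
μ − λ = 176.93 − 45.8 = 131.1300
P(W > t) = e^{−(μ−λ)t} = e^{−1.4424} = 0.236353

Final: 0.236353


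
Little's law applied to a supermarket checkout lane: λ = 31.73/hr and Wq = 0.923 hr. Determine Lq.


Lq = λWq = 31.73·0.923 = 29.2868

Final: 29.2868


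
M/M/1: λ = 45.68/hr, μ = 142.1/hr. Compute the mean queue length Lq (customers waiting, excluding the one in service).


ρ = 45.68/142.1 = 0.3215
Lq = ρ²/(1−ρ) = 0.1033/0.6785 = 0.1523

Final: 0.1523


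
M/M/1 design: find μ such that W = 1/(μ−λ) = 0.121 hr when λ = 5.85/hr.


W = 1/(μ−λ) ⇒ μ − λ = 1/W = 1/0.121 = 8.2645
μ = λ + 1/W = 5.85 + 8.2645 = 14.1145 per hr

Final: 14.1145 /hr


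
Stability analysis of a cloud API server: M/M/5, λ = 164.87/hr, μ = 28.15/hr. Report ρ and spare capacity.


Total capacity cμ = 5·28.15 = 140.75/hr
ρ = λ/(cμ) = 164.87/140.75 = 1.1714
Stable ⇔ ρ < 1: NO
Spare capacity = cμ − λ = 140.75 − 164.87 = -24.12/hr

Final: ρ = 1.1714; unstable; margin = -24.12/hr


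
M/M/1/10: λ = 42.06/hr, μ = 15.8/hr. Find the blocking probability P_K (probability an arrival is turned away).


ρ = λ/μ = 42.06/15.8 = 2.6620
P_K = (1−ρ)ρ^K/(1−ρ^(K+1)) = (-1.6620·17869.887317)/(1 − 47570.092440)
= -29700.205123/-47569.092440 = 0.624359

Final: 0.624359


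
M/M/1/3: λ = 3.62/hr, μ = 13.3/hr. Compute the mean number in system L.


ρ = 3.62/13.3 = 0.2722
L = ρ[1 − (K+1)ρ^K + Kρ^(K+1)] / [(1−ρ)(1−ρ^(K+1))]
Numerator: 0.2722·(1 − 4·0.020164 + 3·0.005488) = 0.254709
Denominator: (0.7278)·(0.994512) = 0.723825
L = 0.254709/0.723825 = 0.3519

Final: 0.3519


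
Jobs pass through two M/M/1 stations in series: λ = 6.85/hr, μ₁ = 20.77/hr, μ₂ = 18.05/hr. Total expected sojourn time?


Each node sees arrival rate λ = 6.85/hr (tandem ⇒ throughput preserved).
W₁ = 1/(μ₁−λ) = 1/(20.77−6.85) = 0.07184 hr
W₂ = 1/(μ₂−λ) = 1/(18.05−6.85) = 0.08929 hr
W_total = W₁ + W₂ = 0.07184 + 0.08929 = 0.16112 hr

Final: 0.16112 hr


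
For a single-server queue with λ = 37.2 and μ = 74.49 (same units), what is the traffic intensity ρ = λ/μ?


ρ = λ/μ = 37.2/74.49 = 0.4994

Final: 0.4994


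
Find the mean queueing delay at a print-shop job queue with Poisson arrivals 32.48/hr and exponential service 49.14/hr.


ρ = 32.48/49.14 = 0.6610
Wq = ρ/(μ−λ) = 0.6610/(49.14 − 32.48) = 0.6610/16.66 = 0.03967 hr

Final: 0.03967 hr


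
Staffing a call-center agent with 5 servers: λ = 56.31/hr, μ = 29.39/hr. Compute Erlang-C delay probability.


a = λ/μ = 1.9160; ρ = a/5 = 0.3832
P₀ = 0.146329 (from M/M/c formula)
C(c,a) = [a^c/(c!(1−ρ))]·P₀ = [25.81842/(120·0.6168)]·0.146329
= 0.34882·0.146329 = 0.051042

Final: 0.051042


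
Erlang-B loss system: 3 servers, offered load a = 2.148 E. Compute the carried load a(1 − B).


B(3,2.148) = 0.232424 (Erlang-B)
Carried load = a(1 − B) = 2.148·(1 − 0.232424) = 2.148·0.767576 = 1.6488 E

Final: 1.6488 Erlangs


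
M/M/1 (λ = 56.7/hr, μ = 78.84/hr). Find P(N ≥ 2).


ρ = 56.7/78.84 = 0.7192
P(N ≥ n) = ρ^n = 0.7192^2 = 0.517217

Final: 0.517217


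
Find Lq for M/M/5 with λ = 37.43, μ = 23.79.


a = λ/μ = 1.5734; ρ = a/5 = 0.3147
P₀ = 0.206922
Lq = P₀·a^c·ρ / (c!·(1−ρ)²) = 0.206922·9.64111·0.3147/(120·0.46968)
= 0.01114

Final: 0.01114


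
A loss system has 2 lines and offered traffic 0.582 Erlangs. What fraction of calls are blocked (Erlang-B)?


B(c,a) = (a^c/c!) / Σ_{k=0}^{c} a^k/k!
a^2/2! = 0.169362
Σ terms (k=0..2): 1.00000 + 0.58200 + 0.16936 = 1.751362
B = 0.169362/1.751362 = 0.096703

Final: 0.096703


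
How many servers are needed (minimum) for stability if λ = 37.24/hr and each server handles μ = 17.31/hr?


Stability requires cμ > λ ⇔ c > λ/μ.
λ/μ = 37.24/17.31 = 2.1514
Minimum integer c = ⌊2.1514⌋ + 1 = 3
Check: 3·17.31 = 51.93 > 37.24, while 2·17.31 = 34.62 ≤ 37.24

Final: 3 servers


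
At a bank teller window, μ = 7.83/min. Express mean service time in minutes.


Mean service time = 1/μ = 1/7.83 minute = 0.12771 minute
In minutes: 0.12771 × 1 = 0.1277 min

Final: 0.1277 min


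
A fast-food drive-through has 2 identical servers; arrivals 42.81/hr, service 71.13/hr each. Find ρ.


ρ = λ/(cμ) = 42.81/(2·71.13) = 42.81/142.26 = 0.3009

Final: 0.3009


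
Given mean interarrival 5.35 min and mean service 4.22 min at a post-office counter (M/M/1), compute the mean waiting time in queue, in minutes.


λ = 60/5.35 = 11.2150 /hr
μ = 60/4.22 = 14.2180 /hr
ρ = λ/μ = 11.2150/14.2180 = 0.7888
Wq = ρ/(μ−λ) = 0.7888/(14.2180−11.2150) = 0.26266 hr
In minutes: 0.26266·60 = 15.760 min

Final: 15.760 min


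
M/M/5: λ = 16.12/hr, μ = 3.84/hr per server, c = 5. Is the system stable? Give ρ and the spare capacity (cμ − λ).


Total capacity cμ = 5·3.84 = 19.20/hr
ρ = λ/(cμ) = 16.12/19.20 = 0.8396
Stable ⇔ ρ < 1: YES
Spare capacity = cμ − λ = 19.20 − 16.12 = 3.08/hr

Final: ρ = 0.8396; stable; margin = 3.08/hr


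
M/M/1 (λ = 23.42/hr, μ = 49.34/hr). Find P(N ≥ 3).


ρ = 23.42/49.34 = 0.4747
P(N ≥ n) = ρ^n = 0.4747^3 = 0.106946

Final: 0.106946


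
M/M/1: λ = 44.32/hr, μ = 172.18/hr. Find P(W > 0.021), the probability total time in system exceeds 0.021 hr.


W ~ Exponential(μ−λ) for M/M/1.
μ − λ = 172.18 − 44.32 = 127.8600
P(W > t) = e^{−(μ−λ)t} = e^{−2.6851} = 0.068217

Final: 0.068217


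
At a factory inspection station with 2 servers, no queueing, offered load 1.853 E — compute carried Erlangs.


B(2,1.853) = 0.375684 (Erlang-B)
Carried load = a(1 − B) = 1.853·(1 − 0.375684) = 1.853·0.624316 = 1.1569 E

Final: 1.1569 Erlangs


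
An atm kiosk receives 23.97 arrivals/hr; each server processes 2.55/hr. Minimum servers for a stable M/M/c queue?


Stability requires cμ > λ ⇔ c > λ/μ.
λ/μ = 23.97/2.55 = 9.4000
Minimum integer c = ⌊9.4000⌋ + 1 = 10
Check: 10·2.55 = 25.50 > 23.97, while 9·2.55 = 22.95 ≤ 23.97

Final: 10 servers


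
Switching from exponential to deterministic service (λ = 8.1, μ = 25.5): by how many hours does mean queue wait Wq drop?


ρ = 8.1/25.5 = 0.3176
Wq(M/M/1) = ρ/(μ−λ) = 0.3176/17.40 = 0.01826 hr
Wq(M/D/1) = ρ/(2(μ−λ)) = 0.009128 hr
Savings = 0.01826 − 0.009128 = 0.009128 hr

Final: 0.009128 hr


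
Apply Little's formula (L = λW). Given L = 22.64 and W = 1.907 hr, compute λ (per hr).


λ = L/W = 22.64/1.907 = 11.8721 /hr

Final: 11.8721 /hr


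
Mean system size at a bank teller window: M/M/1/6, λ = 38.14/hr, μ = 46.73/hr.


ρ = 38.14/46.73 = 0.8162
L = ρ[1 − (K+1)ρ^K + Kρ^(K+1)] / [(1−ρ)(1−ρ^(K+1))]
Numerator: 0.8162·(1 − 7·0.295603 + 6·0.241265) = 0.308814
Denominator: (0.1838)·(0.758735) = 0.139472
L = 0.308814/0.139472 = 2.2142

Final: 2.2142


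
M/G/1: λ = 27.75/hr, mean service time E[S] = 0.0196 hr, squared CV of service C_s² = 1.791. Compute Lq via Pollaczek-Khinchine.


ρ = λ·E[S] = 27.75·0.0196 = 0.5439
Lq = ρ²(1+C_s²)/(2(1−ρ)) = 0.2958·(1+1.791)/(2·0.4561)
= 0.2958·2.7910/0.9122 = 0.90512

Final: 0.90512


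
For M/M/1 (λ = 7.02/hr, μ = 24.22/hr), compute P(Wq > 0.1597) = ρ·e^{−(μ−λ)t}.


ρ = 7.02/24.22 = 0.2898
P(Wq > t) = ρ·e^{−(μ−λ)t} = 0.2898·e^{−2.7468}
= 0.2898·0.064130 = 0.018588

Final: 0.018588


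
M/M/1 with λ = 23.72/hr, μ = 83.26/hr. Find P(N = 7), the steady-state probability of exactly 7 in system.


ρ = 23.72/83.26 = 0.2849
P_n = (1−ρ)·ρ^n = (1 − 0.2849)·0.2849^7 = 0.7151·0.0001523 = 0.0001089

Final: 0.0001089


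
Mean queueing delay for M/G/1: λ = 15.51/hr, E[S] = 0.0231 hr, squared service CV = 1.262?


ρ = λ·E[S] = 15.51·0.0231 = 0.3583
E[S²] = E[S]²(1+C_s²) = 0.0231²·(1+1.262) = 0.001207
Wq = λ·E[S²]/(2(1−ρ)) = 15.51·0.001207/(2·0.6417) = 0.01459 hr

Final: 0.01459 hr


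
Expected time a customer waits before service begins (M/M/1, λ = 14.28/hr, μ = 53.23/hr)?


ρ = 14.28/53.23 = 0.2683
Wq = ρ/(μ−λ) = 0.2683/(53.23 − 14.28) = 0.2683/38.95 = 0.006888 hr

Final: 0.006888 hr


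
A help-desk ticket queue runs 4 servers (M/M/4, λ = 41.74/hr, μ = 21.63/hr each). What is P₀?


a = λ/μ = 41.74/21.63 = 1.9297; ρ = a/c = 0.4824
Σ_{k=0}^{3} a^k/k! (terms k=0..3) = 1.00000 + 1.92973 + 1.86192 + 1.19767 = 5.98932
Tail: a^4/(4!(1−ρ)) = 13.86704/(24·0.5176) = 1.11636
P₀ = 1/(5.98932 + 1.11636) = 1/7.10568 = 0.140732

Final: 0.140732


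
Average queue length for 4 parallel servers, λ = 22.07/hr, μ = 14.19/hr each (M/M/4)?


a = λ/μ = 1.5553; ρ = a/4 = 0.3888
P₀ = 0.208732
Lq = P₀·a^c·ρ / (c!·(1−ρ)²) = 0.208732·5.85167·0.3888/(24·0.37353)
= 0.05298

Final: 0.05298


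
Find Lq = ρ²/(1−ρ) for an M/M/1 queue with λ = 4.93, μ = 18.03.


ρ = 4.93/18.03 = 0.2734
Lq = ρ²/(1−ρ) = 0.07477/0.7266 = 0.1029

Final: 0.1029


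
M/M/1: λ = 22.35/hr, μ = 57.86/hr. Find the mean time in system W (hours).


W = 1/(μ−λ) = 1/(57.86 − 22.35) = 1/35.51 = 0.02816 hr

Final: 0.02816 hr


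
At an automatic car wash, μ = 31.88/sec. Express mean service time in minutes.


Mean service time = 1/μ = 1/31.88 second = 0.03137 second
In minutes: 0.03137 × 0.0166667 = 0.0005228 min

Final: 0.0005228 min


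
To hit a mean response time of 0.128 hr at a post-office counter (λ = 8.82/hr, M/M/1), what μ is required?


W = 1/(μ−λ) ⇒ μ − λ = 1/W = 1/0.128 = 7.8125
μ = λ + 1/W = 8.82 + 7.8125 = 16.6325 per hr

Final: 16.6325 /hr


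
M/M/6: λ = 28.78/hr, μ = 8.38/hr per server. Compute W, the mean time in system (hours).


a = 3.4344; ρ = 0.5724; P₀ = 0.031065
Lq = P₀·a^c·ρ/(c!(1−ρ)²) = 0.22163
Wq = Lq/λ = 0.22163/28.78 = 0.007701 hr
W = Wq + 1/μ = 0.007701 + 0.11933 = 0.12703 hr

Final: 0.12703 hr


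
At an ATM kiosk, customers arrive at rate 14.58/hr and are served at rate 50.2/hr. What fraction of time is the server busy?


ρ = λ/μ = 14.58/50.2 = 0.2904

Final: 0.2904


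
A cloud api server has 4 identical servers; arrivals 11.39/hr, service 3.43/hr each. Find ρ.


ρ = λ/(cμ) = 11.39/(4·3.43) = 11.39/13.72 = 0.8302

Final: 0.8302


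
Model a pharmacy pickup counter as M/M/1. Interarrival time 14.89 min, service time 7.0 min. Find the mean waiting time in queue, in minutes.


λ = 60/14.89 = 4.0296 /hr
μ = 60/7.0 = 8.5714 /hr
ρ = λ/μ = 4.0296/8.5714 = 0.4701
Wq = ρ/(μ−λ) = 0.4701/(8.5714−4.0296) = 0.10351 hr
In minutes: 0.10351·60 = 6.210 min

Final: 6.210 min


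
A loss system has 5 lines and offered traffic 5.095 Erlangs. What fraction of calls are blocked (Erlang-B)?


B(c,a) = (a^c/c!) / Σ_{k=0}^{c} a^k/k!
a^5/5! = 28.611439
Σ terms (k=0..5): 1.00000 + 5.09500 + 12.97951 + 22.04354 + 28.07796 + 28.61144 = 97.807447
B = 28.611439/97.807447 = 0.292528

Final: 0.292528


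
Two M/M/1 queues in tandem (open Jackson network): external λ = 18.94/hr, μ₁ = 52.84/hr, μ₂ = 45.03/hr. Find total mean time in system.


Each node sees arrival rate λ = 18.94/hr (tandem ⇒ throughput preserved).
W₁ = 1/(μ₁−λ) = 1/(52.84−18.94) = 0.02950 hr
W₂ = 1/(μ₂−λ) = 1/(45.03−18.94) = 0.03833 hr
W_total = W₁ + W₂ = 0.02950 + 0.03833 = 0.06783 hr

Final: 0.06783 hr


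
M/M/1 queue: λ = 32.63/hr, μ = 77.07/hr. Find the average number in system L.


ρ = λ/μ = 32.63/77.07 = 0.4234
L = ρ/(1−ρ) = 0.4234/(1 − 0.4234) = 0.4234/0.5766 = 0.7342

Final: 0.7342


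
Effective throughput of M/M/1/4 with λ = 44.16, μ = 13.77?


ρ = 3.2070; P_K = (1−ρ)ρ^4/(1−ρ^5) = 0.690214
λ_eff = λ(1 − P_K) = 44.16·(1 − 0.690214) = 44.16·0.309786 = 13.6801 /hr

Final: 13.6801 /hr


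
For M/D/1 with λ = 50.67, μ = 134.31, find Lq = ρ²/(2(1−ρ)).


ρ = 50.67/134.31 = 0.3773
M/D/1: Lq = ρ²/(2(1−ρ)) = 0.1423/(2·0.6227) = 0.11427

Final: 0.11427


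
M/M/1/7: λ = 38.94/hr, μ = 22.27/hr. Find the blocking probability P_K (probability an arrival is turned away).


ρ = λ/μ = 38.94/22.27 = 1.7485
P_K = (1−ρ)ρ^K/(1−ρ^(K+1)) = (-0.7485·49.972389)/(1 − 87.378753)
= -37.406364/-86.378753 = 0.433051

Final: 0.433051


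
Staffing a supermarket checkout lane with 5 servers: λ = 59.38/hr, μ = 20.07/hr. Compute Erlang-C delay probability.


a = λ/μ = 2.9586; ρ = a/5 = 0.5917
P₀ = 0.048847 (from M/M/c formula)
C(c,a) = [a^c/(c!(1−ρ))]·P₀ = [226.70657/(120·0.4083)]·0.048847
= 4.62737·0.048847 = 0.226034

Final: 0.226034


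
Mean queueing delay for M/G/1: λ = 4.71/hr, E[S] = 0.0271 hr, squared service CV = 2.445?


ρ = λ·E[S] = 4.71·0.0271 = 0.1276
E[S²] = E[S]²(1+C_s²) = 0.0271²·(1+2.445) = 0.002530
Wq = λ·E[S²]/(2(1−ρ)) = 4.71·0.002530/(2·0.8724) = 0.006830 hr

Final: 0.006830 hr


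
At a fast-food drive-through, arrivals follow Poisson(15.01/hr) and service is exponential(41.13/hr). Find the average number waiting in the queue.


ρ = 15.01/41.13 = 0.3649
Lq = ρ²/(1−ρ) = 0.1332/0.6351 = 0.2097

Final: 0.2097


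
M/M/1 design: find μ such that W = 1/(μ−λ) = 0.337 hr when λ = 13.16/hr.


W = 1/(μ−λ) ⇒ μ − λ = 1/W = 1/0.337 = 2.9674
μ = λ + 1/W = 13.16 + 2.9674 = 16.1274 per hr

Final: 16.1274 /hr


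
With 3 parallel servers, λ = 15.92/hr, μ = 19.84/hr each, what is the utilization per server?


ρ = λ/(cμ) = 15.92/(3·19.84) = 15.92/59.52 = 0.2675

Final: 0.2675


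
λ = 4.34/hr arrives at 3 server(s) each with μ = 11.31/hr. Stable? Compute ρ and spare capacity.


Total capacity cμ = 3·11.31 = 33.93/hr
ρ = λ/(cμ) = 4.34/33.93 = 0.1279
Stable ⇔ ρ < 1: YES
Spare capacity = cμ − λ = 33.93 − 4.34 = 29.59/hr

Final: ρ = 0.1279; stable; margin = 29.59/hr


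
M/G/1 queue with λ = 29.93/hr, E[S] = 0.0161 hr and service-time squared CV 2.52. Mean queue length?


ρ = λ·E[S] = 29.93·0.0161 = 0.4819
Lq = ρ²(1+C_s²)/(2(1−ρ)) = 0.2322·(1+2.52)/(2·0.5181)
= 0.2322·3.5200/1.0363 = 0.78875

Final: 0.78875


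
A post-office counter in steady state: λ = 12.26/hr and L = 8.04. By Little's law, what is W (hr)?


W = L/λ = 8.04/12.26 = 0.6558 hr

Final: 0.6558 hr


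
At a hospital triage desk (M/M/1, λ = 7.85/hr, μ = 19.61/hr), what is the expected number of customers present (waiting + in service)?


ρ = λ/μ = 7.85/19.61 = 0.4003
L = ρ/(1−ρ) = 0.4003/(1 − 0.4003) = 0.4003/0.5997 = 0.6675

Final: 0.6675


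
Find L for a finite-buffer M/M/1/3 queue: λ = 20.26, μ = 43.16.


ρ = 20.26/43.16 = 0.4694
L = ρ[1 − (K+1)ρ^K + Kρ^(K+1)] / [(1−ρ)(1−ρ^(K+1))]
Numerator: 0.4694·(1 − 4·0.103437 + 3·0.048555) = 0.343574
Denominator: (0.5306)·(0.951445) = 0.504821
L = 0.343574/0.504821 = 0.6806

Final: 0.6806


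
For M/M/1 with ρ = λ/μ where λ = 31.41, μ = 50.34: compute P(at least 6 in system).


ρ = 31.41/50.34 = 0.6240
P(N ≥ n) = ρ^n = 0.6240^6 = 0.059010

Final: 0.059010


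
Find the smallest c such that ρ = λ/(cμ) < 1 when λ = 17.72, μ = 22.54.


Stability requires cμ > λ ⇔ c > λ/μ.
λ/μ = 17.72/22.54 = 0.7862
Minimum integer c = ⌊0.7862⌋ + 1 = 1
Check: 1·22.54 = 22.54 > 17.72, while 0·22.54 = 0.00 ≤ 17.72

Final: 1 servers


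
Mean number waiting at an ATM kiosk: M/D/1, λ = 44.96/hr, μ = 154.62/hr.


ρ = 44.96/154.62 = 0.2908
M/D/1: Lq = ρ²/(2(1−ρ)) = 0.08455/(2·0.7092) = 0.05961

Final: 0.05961


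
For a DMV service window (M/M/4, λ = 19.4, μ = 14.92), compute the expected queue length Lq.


a = λ/μ = 1.3003; ρ = a/4 = 0.3251
P₀ = 0.271115
Lq = P₀·a^c·ρ / (c!·(1−ρ)²) = 0.271115·2.85846·0.3251/(24·0.45553)
= 0.02304

Final: 0.02304


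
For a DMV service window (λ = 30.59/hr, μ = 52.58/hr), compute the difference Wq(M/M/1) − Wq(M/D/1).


ρ = 30.59/52.58 = 0.5818
Wq(M/M/1) = ρ/(μ−λ) = 0.5818/21.99 = 0.02646 hr
Wq(M/D/1) = ρ/(2(μ−λ)) = 0.01323 hr
Savings = 0.02646 − 0.01323 = 0.01323 hr

Final: 0.01323 hr


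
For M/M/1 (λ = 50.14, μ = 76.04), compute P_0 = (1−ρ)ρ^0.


ρ = 50.14/76.04 = 0.6594
P_n = (1−ρ)·ρ^n = (1 − 0.6594)·0.6594^0 = 0.3406·1.000000 = 0.340610

Final: 0.340610


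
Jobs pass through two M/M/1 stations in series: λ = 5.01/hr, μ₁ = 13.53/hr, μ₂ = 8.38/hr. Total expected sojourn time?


Each node sees arrival rate λ = 5.01/hr (tandem ⇒ throughput preserved).
W₁ = 1/(μ₁−λ) = 1/(13.53−5.01) = 0.11737 hr
W₂ = 1/(μ₂−λ) = 1/(8.38−5.01) = 0.29674 hr
W_total = W₁ + W₂ = 0.11737 + 0.29674 = 0.41411 hr

Final: 0.41411 hr


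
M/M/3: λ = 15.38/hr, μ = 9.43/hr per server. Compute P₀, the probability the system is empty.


a = λ/μ = 15.38/9.43 = 1.6310; ρ = a/c = 0.5437
Σ_{k=0}^{2} a^k/k! (terms k=0..2) = 1.00000 + 1.63097 + 1.33002 = 3.96099
Tail: a^3/(3!(1−ρ)) = 4.33844/(6·0.4563) = 1.58449
P₀ = 1/(3.96099 + 1.58449) = 1/5.54548 = 0.180327

Final: 0.180327


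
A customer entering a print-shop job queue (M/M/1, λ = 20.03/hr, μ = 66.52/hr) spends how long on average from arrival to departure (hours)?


W = 1/(μ−λ) = 1/(66.52 − 20.03) = 1/46.49 = 0.02151 hr

Final: 0.02151 hr


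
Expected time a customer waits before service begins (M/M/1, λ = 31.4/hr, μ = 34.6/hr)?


ρ = 31.4/34.6 = 0.9075
Wq = ρ/(μ−λ) = 0.9075/(34.6 − 31.4) = 0.9075/3.20 = 0.2836 hr

Final: 0.2836 hr


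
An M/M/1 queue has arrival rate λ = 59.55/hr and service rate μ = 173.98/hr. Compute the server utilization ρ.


ρ = λ/μ = 59.55/173.98 = 0.3423

Final: 0.3423


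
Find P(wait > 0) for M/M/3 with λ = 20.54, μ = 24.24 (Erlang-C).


a = λ/μ = 0.8474; ρ = a/3 = 0.2825
P₀ = 0.425951 (from M/M/c formula)
C(c,a) = [a^c/(c!(1−ρ))]·P₀ = [0.60842/(6·0.7175)]·0.425951
= 0.14132·0.425951 = 0.060195

Final: 0.060195


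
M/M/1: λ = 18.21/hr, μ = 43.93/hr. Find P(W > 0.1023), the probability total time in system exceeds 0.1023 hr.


W ~ Exponential(μ−λ) for M/M/1.
μ − λ = 43.93 − 18.21 = 25.7200
P(W > t) = e^{−(μ−λ)t} = e^{−2.6312} = 0.071995

Final: 0.071995


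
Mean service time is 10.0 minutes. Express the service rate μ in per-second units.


μ = 1/(service time) in consistent units.
1 second = 0.0166667 min, so μ = 0.0166667/10.0 = 0.001667 per second

Final: 0.001667 /sec


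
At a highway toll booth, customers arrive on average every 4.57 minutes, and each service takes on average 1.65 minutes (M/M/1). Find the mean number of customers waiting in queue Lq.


λ = 60/4.57 = 13.1291 /hr
μ = 60/1.65 = 36.3636 /hr
ρ = λ/μ = 13.1291/36.3636 = 0.3611
Lq = ρ²/(1−ρ) = 0.1304/0.6389 = 0.2040

Final: 0.2040


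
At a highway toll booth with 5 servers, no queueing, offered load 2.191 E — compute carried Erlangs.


B(5,2.191) = 0.048223 (Erlang-B)
Carried load = a(1 − B) = 2.191·(1 − 0.048223) = 2.191·0.951777 = 2.0853 E

Final: 2.0853 Erlangs


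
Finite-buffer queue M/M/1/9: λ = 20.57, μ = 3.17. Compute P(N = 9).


ρ = λ/μ = 20.57/3.17 = 6.4890
P_K = (1−ρ)ρ^K/(1−ρ^(K+1)) = (-5.4890·20397421.259601)/(1 − 132358030.066244)
= -111960608.806643/-132358029.066244 = 0.845892

Final: 0.845892


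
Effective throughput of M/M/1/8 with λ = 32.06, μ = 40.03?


ρ = 0.8009; P_K = (1−ρ)ρ^8/(1−ρ^9) = 0.038992
λ_eff = λ(1 − P_K) = 32.06·(1 − 0.038992) = 32.06·0.961008 = 30.8099 /hr

Final: 30.8099 /hr


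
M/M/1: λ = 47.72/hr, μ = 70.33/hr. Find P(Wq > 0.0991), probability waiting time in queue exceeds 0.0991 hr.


ρ = 47.72/70.33 = 0.6785
P(Wq > t) = ρ·e^{−(μ−λ)t} = 0.6785·e^{−2.2407}
= 0.6785·0.106389 = 0.072187

Final: 0.072187


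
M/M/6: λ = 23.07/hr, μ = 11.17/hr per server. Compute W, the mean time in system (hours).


a = 2.0654; ρ = 0.3442; P₀ = 0.126546
Lq = P₀·a^c·ρ/(c!(1−ρ)²) = 0.01092
Wq = Lq/λ = 0.01092/23.07 = 0.0004733 hr
W = Wq + 1/μ = 0.0004733 + 0.08953 = 0.09000 hr

Final: 0.09000 hr


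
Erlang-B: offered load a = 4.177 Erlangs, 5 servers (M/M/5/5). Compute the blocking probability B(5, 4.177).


B(c,a) = (a^c/c!) / Σ_{k=0}^{c} a^k/k!
a^5/5! = 10.595980
Σ terms (k=0..5): 1.00000 + 4.17700 + 8.72366 + 12.14625 + 12.68372 + 10.59598 = 49.326614
B = 10.595980/49.326614 = 0.214813

Final: 0.214813


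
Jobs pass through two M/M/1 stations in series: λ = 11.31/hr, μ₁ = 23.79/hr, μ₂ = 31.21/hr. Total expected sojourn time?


Each node sees arrival rate λ = 11.31/hr (tandem ⇒ throughput preserved).
W₁ = 1/(μ₁−λ) = 1/(23.79−11.31) = 0.08013 hr
W₂ = 1/(μ₂−λ) = 1/(31.21−11.31) = 0.05025 hr
W_total = W₁ + W₂ = 0.08013 + 0.05025 = 0.13038 hr

Final: 0.13038 hr


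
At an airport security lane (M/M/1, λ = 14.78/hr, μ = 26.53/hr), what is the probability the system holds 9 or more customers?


ρ = 14.78/26.53 = 0.5571
P(N ≥ n) = ρ^n = 0.5571^9 = 0.005169

Final: 0.005169


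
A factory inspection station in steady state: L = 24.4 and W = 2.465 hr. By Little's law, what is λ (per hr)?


λ = L/W = 24.4/2.465 = 9.8986 /hr

Final: 9.8986 /hr


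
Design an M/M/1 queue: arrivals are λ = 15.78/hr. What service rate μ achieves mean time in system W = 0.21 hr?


W = 1/(μ−λ) ⇒ μ − λ = 1/W = 1/0.21 = 4.7619
μ = λ + 1/W = 15.78 + 4.7619 = 20.5419 per hr

Final: 20.5419 /hr


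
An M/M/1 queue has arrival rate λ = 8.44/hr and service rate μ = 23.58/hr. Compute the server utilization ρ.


ρ = λ/μ = 8.44/23.58 = 0.3579

Final: 0.3579


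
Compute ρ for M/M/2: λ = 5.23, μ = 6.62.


ρ = λ/(cμ) = 5.23/(2·6.62) = 5.23/13.24 = 0.3950

Final: 0.3950


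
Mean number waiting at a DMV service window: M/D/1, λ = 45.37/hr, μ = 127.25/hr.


ρ = 45.37/127.25 = 0.3565
M/D/1: Lq = ρ²/(2(1−ρ)) = 0.1271/(2·0.6435) = 0.09878

Final: 0.09878


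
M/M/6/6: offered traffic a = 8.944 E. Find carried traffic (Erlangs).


B(6,8.944) = 0.437862 (Erlang-B)
Carried load = a(1 − B) = 8.944·(1 − 0.437862) = 8.944·0.562138 = 5.0278 E

Final: 5.0278 Erlangs


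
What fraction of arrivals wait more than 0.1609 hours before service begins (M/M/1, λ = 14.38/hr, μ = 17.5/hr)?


ρ = 14.38/17.5 = 0.8217
P(Wq > t) = ρ·e^{−(μ−λ)t} = 0.8217·e^{−0.5020}
= 0.8217·0.605314 = 0.497395

Final: 0.497395


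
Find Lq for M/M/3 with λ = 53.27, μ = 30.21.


a = λ/μ = 1.7633; ρ = a/3 = 0.5878
P₀ = 0.153029
Lq = P₀·a^c·ρ / (c!·(1−ρ)²) = 0.153029·5.48272·0.5878/(6·0.16993)
= 0.48368

Final: 0.48368
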